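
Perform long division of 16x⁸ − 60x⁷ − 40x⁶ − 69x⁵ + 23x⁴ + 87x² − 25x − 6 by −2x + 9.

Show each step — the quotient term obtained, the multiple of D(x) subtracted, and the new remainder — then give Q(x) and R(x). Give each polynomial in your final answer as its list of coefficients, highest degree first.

Q = [-8, -6, -7, 3, 2, 9, -3, -1]; R = [3]

Step 1: lead(16x⁸ − 60x⁷ − 40x⁶ − 69x⁵ + 23x⁴ + 87x² − 25x − 6) ÷ lead(D) = 16x⁸ ÷ −2x = −8x⁷. Subtract (−8x⁷)·D = 16x⁸ − 72x⁷. Remainder: 12x⁷ − 40x⁶ − 69x⁵ + 23x⁴ + 87x² − 25x − 6.
Step 2: lead(12x⁷ − 40x⁶ − 69x⁵ + 23x⁴ + 87x² − 25x − 6) ÷ lead(D) = 12x⁷ ÷ −2x = −6x⁶. Subtract (−6x⁶)·D = 12x⁷ − 54x⁶. Remainder: 14x⁶ − 69x⁵ + 23x⁴ + 87x² − 25x − 6.
Step 3: lead(14x⁶ − 69x⁵ + 23x⁴ + 87x² − 25x − 6) ÷ lead(D) = 14x⁶ ÷ −2x = −7x⁵. Subtract (−7x⁵)·D = 14x⁶ − 63x⁵. Remainder: −6x⁵ + 23x⁴ + 87x² − 25x − 6.
Step 4: lead(−6x⁵ + 23x⁴ + 87x² − 25x − 6) ÷ lead(D) = −6x⁵ ÷ −2x = 3x⁴. Subtract (3x⁴)·D = −6x⁵ + 27x⁴. Remainder: −4x⁴ + 87x² − 25x − 6.
Step 5: lead(−4x⁴ + 87x² − 25x − 6) ÷ lead(D) = −4x⁴ ÷ −2x = 2x³. Subtract (2x³)·D = −4x⁴ + 18x³. Remainder: −18x³ + 87x² − 25x − 6.
Step 6: lead(−18x³ + 87x² − 25x − 6) ÷ lead(D) = −18x³ ÷ −2x = 9x². Subtract (9x²)·D = −18x³ + 81x². Remainder: 6x² − 25x − 6.
Step 7: lead(6x² − 25x − 6) ÷ lead(D) = 6x² ÷ −2x = −3x. Subtract (−3x)·D = 6x² − 27x. Remainder: 2x − 6.
Step 8: lead(2x − 6) ÷ lead(D) = 2x ÷ −2x = −1. Subtract (−1)·D = 2x − 9. Remainder: 3.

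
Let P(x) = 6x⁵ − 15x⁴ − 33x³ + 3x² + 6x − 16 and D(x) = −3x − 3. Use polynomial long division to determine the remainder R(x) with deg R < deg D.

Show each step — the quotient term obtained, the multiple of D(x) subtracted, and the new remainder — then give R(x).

R(x) = −7

Step 1: lead(6x⁵ − 15x⁴ − 33x³ + 3x² + 6x − 16) ÷ lead(D) = 6x⁵ ÷ −3x = −2x⁴. Subtract (−2x⁴)·D = 6x⁵ + 6x⁴. Remainder: −21x⁴ − 33x³ + 3x² + 6x − 16.
Step 2: lead(−21x⁴ − 33x³ + 3x² + 6x − 16) ÷ lead(D) = −21x⁴ ÷ −3x = 7x³. Subtract (7x³)·D = −21x⁴ − 21x³. Remainder: −12x³ + 3x² + 6x − 16.
Step 3: lead(−12x³ + 3x² + 6x − 16) ÷ lead(D) = −12x³ ÷ −3x = 4x². Subtract (4x²)·D = −12x³ − 12x². Remainder: 15x² + 6x − 16.
Step 4: lead(15x² + 6x − 16) ÷ lead(D) = 15x² ÷ −3x = −5x. Subtract (−5x)·D = 15x² + 15x. Remainder: −9x − 16.
Step 5: lead(−9x − 16) ÷ lead(D) = −9x ÷ −3x = 3. Subtract (3)·D = −9x − 9. Remainder: −7.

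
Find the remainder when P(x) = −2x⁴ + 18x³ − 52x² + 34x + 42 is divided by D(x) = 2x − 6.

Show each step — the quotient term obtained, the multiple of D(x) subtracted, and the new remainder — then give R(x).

R(x) = 0

Step 1: lead(−2x⁴ + 18x³ − 52x² + 34x + 42) ÷ lead(D) = −2x⁴ ÷ 2x = −x³. Subtract (−x³)·D = −2x⁴ + 6x³. Remainder: 12x³ − 52x² + 34x + 42.
Step 2: lead(12x³ − 52x² + 34x + 42) ÷ lead(D) = 12x³ ÷ 2x = 6x². Subtract (6x²)·D = 12x³ − 36x². Remainder: −16x² + 34x + 42.
Step 3: lead(−16x² + 34x + 42) ÷ lead(D) = −16x² ÷ 2x = −8x. Subtract (−8x)·D = −16x² + 48x. Remainder: −14x + 42.
Step 4: lead(−14x + 42) ÷ lead(D) = −14x ÷ 2x = −7. Subtract (−7)·D = −14x + 42. Remainder: 0.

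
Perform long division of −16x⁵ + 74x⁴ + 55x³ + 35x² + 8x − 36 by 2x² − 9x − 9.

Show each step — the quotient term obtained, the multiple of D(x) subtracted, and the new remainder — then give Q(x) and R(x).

Step 1: lead(−16x⁵ + 74x⁴ + 55x³ + 35x² + 8x − 36) ÷ lead(D) = −16x⁵ ÷ 2x² = −8x³. Subtract (−8x³)·D = −16x⁵ + 72x⁴ + 72x³. Remainder: 2x⁴ − 17x³ + 35x² + 8x − 36.
Step 2: lead(2x⁴ − 17x³ + 35x² + 8x − 36) ÷ lead(D) = 2x⁴ ÷ 2x² = x². Subtract (x²)·D = 2x⁴ − 9x³ − 9x². Remainder: −8x³ + 44x² + 8x − 36.
Step 3: lead(−8x³ + 44x² + 8x − 36) ÷ lead(D) = −8x³ ÷ 2x² = −4x. Subtract (−4x)·D = −8x³ + 36x² + 36x. Remainder: 8x² − 28x − 36.
Step 4: lead(8x² − 28x − 36) ÷ lead(D) = 8x² ÷ 2x² = 4. Subtract (4)·D = 8x² − 36x − 36. Remainder: 8x.

Q(x) = −8x³ + x² − 4x + 4; R(x) = 8x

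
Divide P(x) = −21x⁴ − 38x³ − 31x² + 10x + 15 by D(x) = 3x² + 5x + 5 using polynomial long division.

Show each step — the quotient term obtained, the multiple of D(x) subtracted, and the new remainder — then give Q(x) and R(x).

Step 1: lead(−21x⁴ − 38x³ − 31x² + 10x + 15) ÷ lead(D) = −21x⁴ ÷ 3x² = −7x². Subtract (−7x²)·D = −21x⁴ − 35x³ − 35x². Remainder: −3x³ + 4x² + 10x + 15.
Step 2: lead(−3x³ + 4x² + 10x + 15) ÷ lead(D) = −3x³ ÷ 3x² = −x. Subtract (−x)·D = −3x³ − 5x² − 5x. Remainder: 9x² + 15x + 15.
Step 3: lead(9x² + 15x + 15) ÷ lead(D) = 9x² ÷ 3x² = 3. Subtract (3)·D = 9x² + 15x + 15. Remainder: 0.

Q(x) = −7x² − x + 3; R(x) = 0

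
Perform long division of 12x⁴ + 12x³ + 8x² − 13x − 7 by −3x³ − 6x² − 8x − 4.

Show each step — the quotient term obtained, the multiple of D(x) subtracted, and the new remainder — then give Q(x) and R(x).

Q(x) = −4x + 4; R(x) = 3x + 9

Step 1: lead(12x⁴ + 12x³ + 8x² − 13x − 7) ÷ lead(D) = 12x⁴ ÷ −3x³ = −4x. Subtract (−4x)·D = 12x⁴ + 24x³ + 32x² + 16x. Remainder: −12x³ − 24x² − 29x − 7.
Step 2: lead(−12x³ − 24x² − 29x − 7) ÷ lead(D) = −12x³ ÷ −3x³ = 4. Subtract (4)·D = −12x³ − 24x² − 32x − 16. Remainder: 3x + 9.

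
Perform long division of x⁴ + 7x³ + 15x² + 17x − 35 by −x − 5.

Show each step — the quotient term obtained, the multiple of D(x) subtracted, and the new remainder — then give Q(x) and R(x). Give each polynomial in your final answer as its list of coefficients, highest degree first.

Step 1: lead(x⁴ + 7x³ + 15x² + 17x − 35) ÷ lead(D) = x⁴ ÷ −x = −x³. Subtract (−x³)·D = x⁴ + 5x³. Remainder: 2x³ + 15x² + 17x − 35.
Step 2: lead(2x³ + 15x² + 17x − 35) ÷ lead(D) = 2x³ ÷ −x = −2x². Subtract (−2x²)·D = 2x³ + 10x². Remainder: 5x² + 17x − 35.
Step 3: lead(5x² + 17x − 35) ÷ lead(D) = 5x² ÷ −x = −5x. Subtract (−5x)·D = 5x² + 25x. Remainder: −8x − 35.
Step 4: lead(−8x − 35) ÷ lead(D) = −8x ÷ −x = 8. Subtract (8)·D = −8x − 40. Remainder: 5.

Q = [-1, -2, -5, 8]; R = [5]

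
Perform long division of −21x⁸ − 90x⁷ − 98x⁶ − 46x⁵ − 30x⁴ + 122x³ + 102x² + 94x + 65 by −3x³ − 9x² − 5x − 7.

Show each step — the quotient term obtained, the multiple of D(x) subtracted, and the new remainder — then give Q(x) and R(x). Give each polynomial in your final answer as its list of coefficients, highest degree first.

Q = [7, 9, -6, 2, -7, -9]; R = [2]

Step 1: lead(−21x⁸ − 90x⁷ − 98x⁶ − 46x⁵ − 30x⁴ + 122x³ + 102x² + 94x + 65) ÷ lead(D) = −21x⁸ ÷ −3x³ = 7x⁵. Subtract (7x⁵)·D = −21x⁸ − 63x⁷ − 35x⁶ − 49x⁵. Remainder: −27x⁷ − 63x⁶ + 3x⁵ − 30x⁴ + 122x³ + 102x² + 94x + 65.
Step 2: lead(−27x⁷ − 63x⁶ + 3x⁵ − 30x⁴ + 122x³ + 102x² + 94x + 65) ÷ lead(D) = −27x⁷ ÷ −3x³ = 9x⁴. Subtract (9x⁴)·D = −27x⁷ − 81x⁶ − 45x⁵ − 63x⁴. Remainder: 18x⁶ + 48x⁵ + 33x⁴ + 122x³ + 102x² + 94x + 65.
Step 3: lead(18x⁶ + 48x⁵ + 33x⁴ + 122x³ + 102x² + 94x + 65) ÷ lead(D) = 18x⁶ ÷ −3x³ = −6x³. Subtract (−6x³)·D = 18x⁶ + 54x⁵ + 30x⁴ + 42x³. Remainder: −6x⁵ + 3x⁴ + 80x³ + 102x² + 94x + 65.
Step 4: lead(−6x⁵ + 3x⁴ + 80x³ + 102x² + 94x + 65) ÷ lead(D) = −6x⁵ ÷ −3x³ = 2x². Subtract (2x²)·D = −6x⁵ − 18x⁴ − 10x³ − 14x². Remainder: 21x⁴ + 90x³ + 116x² + 94x + 65.
Step 5: lead(21x⁴ + 90x³ + 116x² + 94x + 65) ÷ lead(D) = 21x⁴ ÷ −3x³ = −7x. Subtract (−7x)·D = 21x⁴ + 63x³ + 35x² + 49x. Remainder: 27x³ + 81x² + 45x + 65.
Step 6: lead(27x³ + 81x² + 45x + 65) ÷ lead(D) = 27x³ ÷ −3x³ = −9. Subtract (−9)·D = 27x³ + 81x² + 45x + 63. Remainder: 2.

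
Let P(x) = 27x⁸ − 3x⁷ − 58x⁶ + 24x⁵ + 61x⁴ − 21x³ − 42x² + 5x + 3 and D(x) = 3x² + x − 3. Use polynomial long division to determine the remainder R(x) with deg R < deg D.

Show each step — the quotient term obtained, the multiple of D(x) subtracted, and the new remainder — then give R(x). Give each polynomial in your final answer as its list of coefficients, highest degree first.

Step 1: lead(27x⁸ − 3x⁷ − 58x⁶ + 24x⁵ + 61x⁴ − 21x³ − 42x² + 5x + 3) ÷ lead(D) = 27x⁸ ÷ 3x² = 9x⁶. Subtract (9x⁶)·D = 27x⁸ + 9x⁷ − 27x⁶. Remainder: −12x⁷ − 31x⁶ + 24x⁵ + 61x⁴ − 21x³ − 42x² + 5x + 3.
Step 2: lead(−12x⁷ − 31x⁶ + 24x⁵ + 61x⁴ − 21x³ − 42x² + 5x + 3) ÷ lead(D) = −12x⁷ ÷ 3x² = −4x⁵. Subtract (−4x⁵)·D = −12x⁷ − 4x⁶ + 12x⁵. Remainder: −27x⁶ + 12x⁵ + 61x⁴ − 21x³ − 42x² + 5x + 3.
Step 3: lead(−27x⁶ + 12x⁵ + 61x⁴ − 21x³ − 42x² + 5x + 3) ÷ lead(D) = −27x⁶ ÷ 3x² = −9x⁴. Subtract (−9x⁴)·D = −27x⁶ − 9x⁵ + 27x⁴. Remainder: 21x⁵ + 34x⁴ − 21x³ − 42x² + 5x + 3.
Step 4: lead(21x⁵ + 34x⁴ − 21x³ − 42x² + 5x + 3) ÷ lead(D) = 21x⁵ ÷ 3x² = 7x³. Subtract (7x³)·D = 21x⁵ + 7x⁴ − 21x³. Remainder: 27x⁴ − 42x² + 5x + 3.
Step 5: lead(27x⁴ − 42x² + 5x + 3) ÷ lead(D) = 27x⁴ ÷ 3x² = 9x². Subtract (9x²)·D = 27x⁴ + 9x³ − 27x². Remainder: −9x³ − 15x² + 5x + 3.
Step 6: lead(−9x³ − 15x² + 5x + 3) ÷ lead(D) = −9x³ ÷ 3x² = −3x. Subtract (−3x)·D = −9x³ − 3x² + 9x. Remainder: −12x² − 4x + 3.
Step 7: lead(−12x² − 4x + 3) ÷ lead(D) = −12x² ÷ 3x² = −4. Subtract (−4)·D = −12x² − 4x + 12. Remainder: −9.

R = [-9]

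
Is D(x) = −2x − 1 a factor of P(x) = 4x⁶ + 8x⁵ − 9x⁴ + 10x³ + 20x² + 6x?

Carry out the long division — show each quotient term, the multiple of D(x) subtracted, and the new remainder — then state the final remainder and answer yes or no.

Step 1: lead(4x⁶ + 8x⁵ − 9x⁴ + 10x³ + 20x² + 6x) ÷ lead(D) = 4x⁶ ÷ −2x = −2x⁵. Subtract (−2x⁵)·D = 4x⁶ + 2x⁵. Remainder: 6x⁵ − 9x⁴ + 10x³ + 20x² + 6x.
Step 2: lead(6x⁵ − 9x⁴ + 10x³ + 20x² + 6x) ÷ lead(D) = 6x⁵ ÷ −2x = −3x⁴. Subtract (−3x⁴)·D = 6x⁵ + 3x⁴. Remainder: −12x⁴ + 10x³ + 20x² + 6x.
Step 3: lead(−12x⁴ + 10x³ + 20x² + 6x) ÷ lead(D) = −12x⁴ ÷ −2x = 6x³. Subtract (6x³)·D = −12x⁴ − 6x³. Remainder: 16x³ + 20x² + 6x.
Step 4: lead(16x³ + 20x² + 6x) ÷ lead(D) = 16x³ ÷ −2x = −8x². Subtract (−8x²)·D = 16x³ + 8x². Remainder: 12x² + 6x.
Step 5: lead(12x² + 6x) ÷ lead(D) = 12x² ÷ −2x = −6x. Subtract (−6x)·D = 12x² + 6x. Remainder: 0.

R(x) = 0, so D(x) is a factor of P(x). yes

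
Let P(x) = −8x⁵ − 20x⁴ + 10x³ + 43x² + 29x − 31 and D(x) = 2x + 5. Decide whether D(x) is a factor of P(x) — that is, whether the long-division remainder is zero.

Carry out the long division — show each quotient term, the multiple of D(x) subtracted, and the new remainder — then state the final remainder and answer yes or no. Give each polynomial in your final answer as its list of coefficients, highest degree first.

Step 1: lead(−8x⁵ − 20x⁴ + 10x³ + 43x² + 29x − 31) ÷ lead(D) = −8x⁵ ÷ 2x = −4x⁴. Subtract (−4x⁴)·D = −8x⁵ − 20x⁴. Remainder: 10x³ + 43x² + 29x − 31.
Step 2: lead(10x³ + 43x² + 29x − 31) ÷ lead(D) = 10x³ ÷ 2x = 5x². Subtract (5x²)·D = 10x³ + 25x². Remainder: 18x² + 29x − 31.
Step 3: lead(18x² + 29x − 31) ÷ lead(D) = 18x² ÷ 2x = 9x. Subtract (9x)·D = 18x² + 45x. Remainder: −16x − 31.
Step 4: lead(−16x − 31) ÷ lead(D) = −16x ÷ 2x = −8. Subtract (−8)·D = −16x − 40. Remainder: 9.

R = [9], so D(x) is not a factor of P(x). no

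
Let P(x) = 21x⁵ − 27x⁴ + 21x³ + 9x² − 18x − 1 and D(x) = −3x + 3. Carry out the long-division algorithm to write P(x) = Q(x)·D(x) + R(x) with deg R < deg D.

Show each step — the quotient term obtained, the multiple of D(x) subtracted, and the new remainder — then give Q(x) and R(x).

Q(x) = −7x⁴ + 2x³ − 5x² − 8x − 2; R(x) = 5

Step 1: lead(21x⁵ − 27x⁴ + 21x³ + 9x² − 18x − 1) ÷ lead(D) = 21x⁵ ÷ −3x = −7x⁴. Subtract (−7x⁴)·D = 21x⁵ − 21x⁴. Remainder: −6x⁴ + 21x³ + 9x² − 18x − 1.
Step 2: lead(−6x⁴ + 21x³ + 9x² − 18x − 1) ÷ lead(D) = −6x⁴ ÷ −3x = 2x³. Subtract (2x³)·D = −6x⁴ + 6x³. Remainder: 15x³ + 9x² − 18x − 1.
Step 3: lead(15x³ + 9x² − 18x − 1) ÷ lead(D) = 15x³ ÷ −3x = −5x². Subtract (−5x²)·D = 15x³ − 15x². Remainder: 24x² − 18x − 1.
Step 4: lead(24x² − 18x − 1) ÷ lead(D) = 24x² ÷ −3x = −8x. Subtract (−8x)·D = 24x² − 24x. Remainder: 6x − 1.
Step 5: lead(6x − 1) ÷ lead(D) = 6x ÷ −3x = −2. Subtract (−2)·D = 6x − 6. Remainder: 5.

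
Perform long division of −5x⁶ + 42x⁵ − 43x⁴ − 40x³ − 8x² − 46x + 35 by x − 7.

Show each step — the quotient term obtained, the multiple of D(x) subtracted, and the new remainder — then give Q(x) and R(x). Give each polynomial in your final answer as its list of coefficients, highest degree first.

Step 1: lead(−5x⁶ + 42x⁵ − 43x⁴ − 40x³ − 8x² − 46x + 35) ÷ lead(D) = −5x⁶ ÷ x = −5x⁵. Subtract (−5x⁵)·D = −5x⁶ + 35x⁵. Remainder: 7x⁵ − 43x⁴ − 40x³ − 8x² − 46x + 35.
Step 2: lead(7x⁵ − 43x⁴ − 40x³ − 8x² − 46x + 35) ÷ lead(D) = 7x⁵ ÷ x = 7x⁴. Subtract (7x⁴)·D = 7x⁵ − 49x⁴. Remainder: 6x⁴ − 40x³ − 8x² − 46x + 35.
Step 3: lead(6x⁴ − 40x³ − 8x² − 46x + 35) ÷ lead(D) = 6x⁴ ÷ x = 6x³. Subtract (6x³)·D = 6x⁴ − 42x³. Remainder: 2x³ − 8x² − 46x + 35.
Step 4: lead(2x³ − 8x² − 46x + 35) ÷ lead(D) = 2x³ ÷ x = 2x². Subtract (2x²)·D = 2x³ − 14x². Remainder: 6x² − 46x + 35.
Step 5: lead(6x² − 46x + 35) ÷ lead(D) = 6x² ÷ x = 6x. Subtract (6x)·D = 6x² − 42x. Remainder: −4x + 35.
Step 6: lead(−4x + 35) ÷ lead(D) = −4x ÷ x = −4. Subtract (−4)·D = −4x + 28. Remainder: 7.

Q = [-5, 7, 6, 2, 6, -4]; R = [7]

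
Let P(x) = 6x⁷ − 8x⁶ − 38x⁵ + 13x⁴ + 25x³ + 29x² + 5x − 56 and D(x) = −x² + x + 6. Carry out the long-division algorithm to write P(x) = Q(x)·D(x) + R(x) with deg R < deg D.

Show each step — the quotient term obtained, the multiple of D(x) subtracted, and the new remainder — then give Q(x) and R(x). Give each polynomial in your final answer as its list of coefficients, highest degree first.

Q = [-6, 2, 4, 3, 2, -9]; R = [2, -2]

Step 1: lead(6x⁷ − 8x⁶ − 38x⁵ + 13x⁴ + 25x³ + 29x² + 5x − 56) ÷ lead(D) = 6x⁷ ÷ −x² = −6x⁵. Subtract (−6x⁵)·D = 6x⁷ − 6x⁶ − 36x⁵. Remainder: −2x⁶ − 2x⁵ + 13x⁴ + 25x³ + 29x² + 5x − 56.
Step 2: lead(−2x⁶ − 2x⁵ + 13x⁴ + 25x³ + 29x² + 5x − 56) ÷ lead(D) = −2x⁶ ÷ −x² = 2x⁴. Subtract (2x⁴)·D = −2x⁶ + 2x⁵ + 12x⁴. Remainder: −4x⁵ + x⁴ + 25x³ + 29x² + 5x − 56.
Step 3: lead(−4x⁵ + x⁴ + 25x³ + 29x² + 5x − 56) ÷ lead(D) = −4x⁵ ÷ −x² = 4x³. Subtract (4x³)·D = −4x⁵ + 4x⁴ + 24x³. Remainder: −3x⁴ + x³ + 29x² + 5x − 56.
Step 4: lead(−3x⁴ + x³ + 29x² + 5x − 56) ÷ lead(D) = −3x⁴ ÷ −x² = 3x². Subtract (3x²)·D = −3x⁴ + 3x³ + 18x². Remainder: −2x³ + 11x² + 5x − 56.
Step 5: lead(−2x³ + 11x² + 5x − 56) ÷ lead(D) = −2x³ ÷ −x² = 2x. Subtract (2x)·D = −2x³ + 2x² + 12x. Remainder: 9x² − 7x − 56.
Step 6: lead(9x² − 7x − 56) ÷ lead(D) = 9x² ÷ −x² = −9. Subtract (−9)·D = 9x² − 9x − 54. Remainder: 2x − 2.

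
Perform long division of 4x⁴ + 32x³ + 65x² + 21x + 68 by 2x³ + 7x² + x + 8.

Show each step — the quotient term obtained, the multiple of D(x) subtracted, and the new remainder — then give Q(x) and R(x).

Q(x) = 2x + 9; R(x) = −4x − 4

Step 1: lead(4x⁴ + 32x³ + 65x² + 21x + 68) ÷ lead(D) = 4x⁴ ÷ 2x³ = 2x. Subtract (2x)·D = 4x⁴ + 14x³ + 2x² + 16x. Remainder: 18x³ + 63x² + 5x + 68.
Step 2: lead(18x³ + 63x² + 5x + 68) ÷ lead(D) = 18x³ ÷ 2x³ = 9. Subtract (9)·D = 18x³ + 63x² + 9x + 72. Remainder: −4x − 4.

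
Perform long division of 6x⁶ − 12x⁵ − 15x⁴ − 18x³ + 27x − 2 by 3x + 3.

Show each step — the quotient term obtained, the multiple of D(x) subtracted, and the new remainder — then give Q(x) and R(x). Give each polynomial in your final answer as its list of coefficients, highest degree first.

Step 1: lead(6x⁶ − 12x⁵ − 15x⁴ − 18x³ + 27x − 2) ÷ lead(D) = 6x⁶ ÷ 3x = 2x⁵. Subtract (2x⁵)·D = 6x⁶ + 6x⁵. Remainder: −18x⁵ − 15x⁴ − 18x³ + 27x − 2.
Step 2: lead(−18x⁵ − 15x⁴ − 18x³ + 27x − 2) ÷ lead(D) = −18x⁵ ÷ 3x = −6x⁴. Subtract (−6x⁴)·D = −18x⁵ − 18x⁴. Remainder: 3x⁴ − 18x³ + 27x − 2.
Step 3: lead(3x⁴ − 18x³ + 27x − 2) ÷ lead(D) = 3x⁴ ÷ 3x = x³. Subtract (x³)·D = 3x⁴ + 3x³. Remainder: −21x³ + 27x − 2.
Step 4: lead(−21x³ + 27x − 2) ÷ lead(D) = −21x³ ÷ 3x = −7x². Subtract (−7x²)·D = −21x³ − 21x². Remainder: 21x² + 27x − 2.
Step 5: lead(21x² + 27x − 2) ÷ lead(D) = 21x² ÷ 3x = 7x. Subtract (7x)·D = 21x² + 21x. Remainder: 6x − 2.
Step 6: lead(6x − 2) ÷ lead(D) = 6x ÷ 3x = 2. Subtract (2)·D = 6x + 6. Remainder: −8.

Q = [2, -6, 1, -7, 7, 2]; R = [-8]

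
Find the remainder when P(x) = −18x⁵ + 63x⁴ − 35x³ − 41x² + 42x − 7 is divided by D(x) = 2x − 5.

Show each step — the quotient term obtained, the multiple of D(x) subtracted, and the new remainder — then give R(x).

Step 1: lead(−18x⁵ + 63x⁴ − 35x³ − 41x² + 42x − 7) ÷ lead(D) = −18x⁵ ÷ 2x = −9x⁴. Subtract (−9x⁴)·D = −18x⁵ + 45x⁴. Remainder: 18x⁴ − 35x³ − 41x² + 42x − 7.
Step 2: lead(18x⁴ − 35x³ − 41x² + 42x − 7) ÷ lead(D) = 18x⁴ ÷ 2x = 9x³. Subtract (9x³)·D = 18x⁴ − 45x³. Remainder: 10x³ − 41x² + 42x − 7.
Step 3: lead(10x³ − 41x² + 42x − 7) ÷ lead(D) = 10x³ ÷ 2x = 5x². Subtract (5x²)·D = 10x³ − 25x². Remainder: −16x² + 42x − 7.
Step 4: lead(−16x² + 42x − 7) ÷ lead(D) = −16x² ÷ 2x = −8x. Subtract (−8x)·D = −16x² + 40x. Remainder: 2x − 7.
Step 5: lead(2x − 7) ÷ lead(D) = 2x ÷ 2x = 1. Subtract (1)·D = 2x − 5. Remainder: −2.

R(x) = −2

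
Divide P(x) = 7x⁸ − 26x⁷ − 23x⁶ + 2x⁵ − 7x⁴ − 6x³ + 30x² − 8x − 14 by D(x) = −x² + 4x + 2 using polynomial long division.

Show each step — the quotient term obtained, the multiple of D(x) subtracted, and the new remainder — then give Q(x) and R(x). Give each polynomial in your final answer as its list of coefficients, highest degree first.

Step 1: lead(7x⁸ − 26x⁷ − 23x⁶ + 2x⁵ − 7x⁴ − 6x³ + 30x² − 8x − 14) ÷ lead(D) = 7x⁸ ÷ −x² = −7x⁶. Subtract (−7x⁶)·D = 7x⁸ − 28x⁷ − 14x⁶. Remainder: 2x⁷ − 9x⁶ + 2x⁵ − 7x⁴ − 6x³ + 30x² − 8x − 14.
Step 2: lead(2x⁷ − 9x⁶ + 2x⁵ − 7x⁴ − 6x³ + 30x² − 8x − 14) ÷ lead(D) = 2x⁷ ÷ −x² = −2x⁵. Subtract (−2x⁵)·D = 2x⁷ − 8x⁶ − 4x⁵. Remainder: −x⁶ + 6x⁵ − 7x⁴ − 6x³ + 30x² − 8x − 14.
Step 3: lead(−x⁶ + 6x⁵ − 7x⁴ − 6x³ + 30x² − 8x − 14) ÷ lead(D) = −x⁶ ÷ −x² = x⁴. Subtract (x⁴)·D = −x⁶ + 4x⁵ + 2x⁴. Remainder: 2x⁵ − 9x⁴ − 6x³ + 30x² − 8x − 14.
Step 4: lead(2x⁵ − 9x⁴ − 6x³ + 30x² − 8x − 14) ÷ lead(D) = 2x⁵ ÷ −x² = −2x³. Subtract (−2x³)·D = 2x⁵ − 8x⁴ − 4x³. Remainder: −x⁴ − 2x³ + 30x² − 8x − 14.
Step 5: lead(−x⁴ − 2x³ + 30x² − 8x − 14) ÷ lead(D) = −x⁴ ÷ −x² = x². Subtract (x²)·D = −x⁴ + 4x³ + 2x². Remainder: −6x³ + 28x² − 8x − 14.
Step 6: lead(−6x³ + 28x² − 8x − 14) ÷ lead(D) = −6x³ ÷ −x² = 6x. Subtract (6x)·D = −6x³ + 24x² + 12x. Remainder: 4x² − 20x − 14.
Step 7: lead(4x² − 20x − 14) ÷ lead(D) = 4x² ÷ −x² = −4. Subtract (−4)·D = 4x² − 16x − 8. Remainder: −4x − 6.

Q = [-7, -2, 1, -2, 1, 6, -4]; R = [-4, -6]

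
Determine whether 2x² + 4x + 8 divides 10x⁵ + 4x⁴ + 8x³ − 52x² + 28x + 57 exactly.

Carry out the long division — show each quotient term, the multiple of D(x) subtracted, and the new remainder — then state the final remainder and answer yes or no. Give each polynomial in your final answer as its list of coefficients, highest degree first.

Step 1: lead(10x⁵ + 4x⁴ + 8x³ − 52x² + 28x + 57) ÷ lead(D) = 10x⁵ ÷ 2x² = 5x³. Subtract (5x³)·D = 10x⁵ + 20x⁴ + 40x³. Remainder: −16x⁴ − 32x³ − 52x² + 28x + 57.
Step 2: lead(−16x⁴ − 32x³ − 52x² + 28x + 57) ÷ lead(D) = −16x⁴ ÷ 2x² = −8x². Subtract (−8x²)·D = −16x⁴ − 32x³ − 64x². Remainder: 12x² + 28x + 57.
Step 3: lead(12x² + 28x + 57) ÷ lead(D) = 12x² ÷ 2x² = 6. Subtract (6)·D = 12x² + 24x + 48. Remainder: 4x + 9.

R = [4, 9], so D(x) is not a factor of P(x). no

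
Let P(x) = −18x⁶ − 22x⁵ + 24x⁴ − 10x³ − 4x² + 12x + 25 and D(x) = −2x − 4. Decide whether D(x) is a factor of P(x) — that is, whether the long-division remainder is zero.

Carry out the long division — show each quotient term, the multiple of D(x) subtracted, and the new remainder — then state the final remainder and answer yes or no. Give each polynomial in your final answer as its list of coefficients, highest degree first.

R = [1], so D(x) is not a factor of P(x). no

Step 1: lead(−18x⁶ − 22x⁵ + 24x⁴ − 10x³ − 4x² + 12x + 25) ÷ lead(D) = −18x⁶ ÷ −2x = 9x⁵. Subtract (9x⁵)·D = −18x⁶ − 36x⁵. Remainder: 14x⁵ + 24x⁴ − 10x³ − 4x² + 12x + 25.
Step 2: lead(14x⁵ + 24x⁴ − 10x³ − 4x² + 12x + 25) ÷ lead(D) = 14x⁵ ÷ −2x = −7x⁴. Subtract (−7x⁴)·D = 14x⁵ + 28x⁴. Remainder: −4x⁴ − 10x³ − 4x² + 12x + 25.
Step 3: lead(−4x⁴ − 10x³ − 4x² + 12x + 25) ÷ lead(D) = −4x⁴ ÷ −2x = 2x³. Subtract (2x³)·D = −4x⁴ − 8x³. Remainder: −2x³ − 4x² + 12x + 25.
Step 4: lead(−2x³ − 4x² + 12x + 25) ÷ lead(D) = −2x³ ÷ −2x = x². Subtract (x²)·D = −2x³ − 4x². Remainder: 12x + 25.
Step 5: lead(12x + 25) ÷ lead(D) = 12x ÷ −2x = −6. Subtract (−6)·D = 12x + 24. Remainder: 1.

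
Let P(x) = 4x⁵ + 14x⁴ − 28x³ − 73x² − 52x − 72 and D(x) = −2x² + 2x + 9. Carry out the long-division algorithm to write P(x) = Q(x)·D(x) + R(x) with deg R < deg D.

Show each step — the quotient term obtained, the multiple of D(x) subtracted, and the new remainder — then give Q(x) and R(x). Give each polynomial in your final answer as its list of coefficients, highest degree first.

Step 1: lead(4x⁵ + 14x⁴ − 28x³ − 73x² − 52x − 72) ÷ lead(D) = 4x⁵ ÷ −2x² = −2x³. Subtract (−2x³)·D = 4x⁵ − 4x⁴ − 18x³. Remainder: 18x⁴ − 10x³ − 73x² − 52x − 72.
Step 2: lead(18x⁴ − 10x³ − 73x² − 52x − 72) ÷ lead(D) = 18x⁴ ÷ −2x² = −9x². Subtract (−9x²)·D = 18x⁴ − 18x³ − 81x². Remainder: 8x³ + 8x² − 52x − 72.
Step 3: lead(8x³ + 8x² − 52x − 72) ÷ lead(D) = 8x³ ÷ −2x² = −4x. Subtract (−4x)·D = 8x³ − 8x² − 36x. Remainder: 16x² − 16x − 72.
Step 4: lead(16x² − 16x − 72) ÷ lead(D) = 16x² ÷ −2x² = −8. Subtract (−8)·D = 16x² − 16x − 72. Remainder: 0.

Q = [-2, -9, -4, -8]; R = [0]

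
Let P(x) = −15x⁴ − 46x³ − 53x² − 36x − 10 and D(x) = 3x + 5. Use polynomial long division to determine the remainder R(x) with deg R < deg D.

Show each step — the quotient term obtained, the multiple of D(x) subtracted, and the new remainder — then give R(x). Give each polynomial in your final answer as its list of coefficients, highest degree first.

R = [0]

Step 1: lead(−15x⁴ − 46x³ − 53x² − 36x − 10) ÷ lead(D) = −15x⁴ ÷ 3x = −5x³. Subtract (−5x³)·D = −15x⁴ − 25x³. Remainder: −21x³ − 53x² − 36x − 10.
Step 2: lead(−21x³ − 53x² − 36x − 10) ÷ lead(D) = −21x³ ÷ 3x = −7x². Subtract (−7x²)·D = −21x³ − 35x². Remainder: −18x² − 36x − 10.
Step 3: lead(−18x² − 36x − 10) ÷ lead(D) = −18x² ÷ 3x = −6x. Subtract (−6x)·D = −18x² − 30x. Remainder: −6x − 10.
Step 4: lead(−6x − 10) ÷ lead(D) = −6x ÷ 3x = −2. Subtract (−2)·D = −6x − 10. Remainder: 0.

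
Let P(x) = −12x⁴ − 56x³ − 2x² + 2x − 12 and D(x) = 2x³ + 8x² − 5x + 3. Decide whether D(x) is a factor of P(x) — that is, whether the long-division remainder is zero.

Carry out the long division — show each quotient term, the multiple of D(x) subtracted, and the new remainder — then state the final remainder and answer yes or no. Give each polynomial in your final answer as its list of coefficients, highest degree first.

R = [0], so D(x) is a factor of P(x). yes

Step 1: lead(−12x⁴ − 56x³ − 2x² + 2x − 12) ÷ lead(D) = −12x⁴ ÷ 2x³ = −6x. Subtract (−6x)·D = −12x⁴ − 48x³ + 30x² − 18x. Remainder: −8x³ − 32x² + 20x − 12.
Step 2: lead(−8x³ − 32x² + 20x − 12) ÷ lead(D) = −8x³ ÷ 2x³ = −4. Subtract (−4)·D = −8x³ − 32x² + 20x − 12. Remainder: 0.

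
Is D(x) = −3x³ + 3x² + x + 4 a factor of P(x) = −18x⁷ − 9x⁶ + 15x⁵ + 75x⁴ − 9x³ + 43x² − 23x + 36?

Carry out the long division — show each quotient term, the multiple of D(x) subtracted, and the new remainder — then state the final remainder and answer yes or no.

R(x) = 0, so D(x) is a factor of P(x). yes

Step 1: lead(−18x⁷ − 9x⁶ + 15x⁵ + 75x⁴ − 9x³ + 43x² − 23x + 36) ÷ lead(D) = −18x⁷ ÷ −3x³ = 6x⁴. Subtract (6x⁴)·D = −18x⁷ + 18x⁶ + 6x⁵ + 24x⁴. Remainder: −27x⁶ + 9x⁵ + 51x⁴ − 9x³ + 43x² − 23x + 36.
Step 2: lead(−27x⁶ + 9x⁵ + 51x⁴ − 9x³ + 43x² − 23x + 36) ÷ lead(D) = −27x⁶ ÷ −3x³ = 9x³. Subtract (9x³)·D = −27x⁶ + 27x⁵ + 9x⁴ + 36x³. Remainder: −18x⁵ + 42x⁴ − 45x³ + 43x² − 23x + 36.
Step 3: lead(−18x⁵ + 42x⁴ − 45x³ + 43x² − 23x + 36) ÷ lead(D) = −18x⁵ ÷ −3x³ = 6x². Subtract (6x²)·D = −18x⁵ + 18x⁴ + 6x³ + 24x². Remainder: 24x⁴ − 51x³ + 19x² − 23x + 36.
Step 4: lead(24x⁴ − 51x³ + 19x² − 23x + 36) ÷ lead(D) = 24x⁴ ÷ −3x³ = −8x. Subtract (−8x)·D = 24x⁴ − 24x³ − 8x² − 32x. Remainder: −27x³ + 27x² + 9x + 36.
Step 5: lead(−27x³ + 27x² + 9x + 36) ÷ lead(D) = −27x³ ÷ −3x³ = 9. Subtract (9)·D = −27x³ + 27x² + 9x + 36. Remainder: 0.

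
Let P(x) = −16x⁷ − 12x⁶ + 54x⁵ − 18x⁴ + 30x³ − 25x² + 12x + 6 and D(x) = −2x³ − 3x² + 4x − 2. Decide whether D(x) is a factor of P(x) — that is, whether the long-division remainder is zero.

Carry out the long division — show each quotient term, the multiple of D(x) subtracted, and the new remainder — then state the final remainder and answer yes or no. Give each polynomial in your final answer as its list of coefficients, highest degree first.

R = [4], so D(x) is not a factor of P(x). no

Step 1: lead(−16x⁷ − 12x⁶ + 54x⁵ − 18x⁴ + 30x³ − 25x² + 12x + 6) ÷ lead(D) = −16x⁷ ÷ −2x³ = 8x⁴. Subtract (8x⁴)·D = −16x⁷ − 24x⁶ + 32x⁵ − 16x⁴. Remainder: 12x⁶ + 22x⁵ − 2x⁴ + 30x³ − 25x² + 12x + 6.
Step 2: lead(12x⁶ + 22x⁵ − 2x⁴ + 30x³ − 25x² + 12x + 6) ÷ lead(D) = 12x⁶ ÷ −2x³ = −6x³. Subtract (−6x³)·D = 12x⁶ + 18x⁵ − 24x⁴ + 12x³. Remainder: 4x⁵ + 22x⁴ + 18x³ − 25x² + 12x + 6.
Step 3: lead(4x⁵ + 22x⁴ + 18x³ − 25x² + 12x + 6) ÷ lead(D) = 4x⁵ ÷ −2x³ = −2x². Subtract (−2x²)·D = 4x⁵ + 6x⁴ − 8x³ + 4x². Remainder: 16x⁴ + 26x³ − 29x² + 12x + 6.
Step 4: lead(16x⁴ + 26x³ − 29x² + 12x + 6) ÷ lead(D) = 16x⁴ ÷ −2x³ = −8x. Subtract (−8x)·D = 16x⁴ + 24x³ − 32x² + 16x. Remainder: 2x³ + 3x² − 4x + 6.
Step 5: lead(2x³ + 3x² − 4x + 6) ÷ lead(D) = 2x³ ÷ −2x³ = −1. Subtract (−1)·D = 2x³ + 3x² − 4x + 2. Remainder: 4.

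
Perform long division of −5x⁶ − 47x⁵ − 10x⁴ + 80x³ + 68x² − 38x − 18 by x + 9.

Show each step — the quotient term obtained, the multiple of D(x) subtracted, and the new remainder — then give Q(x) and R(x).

Step 1: lead(−5x⁶ − 47x⁵ − 10x⁴ + 80x³ + 68x² − 38x − 18) ÷ lead(D) = −5x⁶ ÷ x = −5x⁵. Subtract (−5x⁵)·D = −5x⁶ − 45x⁵. Remainder: −2x⁵ − 10x⁴ + 80x³ + 68x² − 38x − 18.
Step 2: lead(−2x⁵ − 10x⁴ + 80x³ + 68x² − 38x − 18) ÷ lead(D) = −2x⁵ ÷ x = −2x⁴. Subtract (−2x⁴)·D = −2x⁵ − 18x⁴. Remainder: 8x⁴ + 80x³ + 68x² − 38x − 18.
Step 3: lead(8x⁴ + 80x³ + 68x² − 38x − 18) ÷ lead(D) = 8x⁴ ÷ x = 8x³. Subtract (8x³)·D = 8x⁴ + 72x³. Remainder: 8x³ + 68x² − 38x − 18.
Step 4: lead(8x³ + 68x² − 38x − 18) ÷ lead(D) = 8x³ ÷ x = 8x². Subtract (8x²)·D = 8x³ + 72x². Remainder: −4x² − 38x − 18.
Step 5: lead(−4x² − 38x − 18) ÷ lead(D) = −4x² ÷ x = −4x. Subtract (−4x)·D = −4x² − 36x. Remainder: −2x − 18.
Step 6: lead(−2x − 18) ÷ lead(D) = −2x ÷ x = −2. Subtract (−2)·D = −2x − 18. Remainder: 0.

Q(x) = −5x⁵ − 2x⁴ + 8x³ + 8x² − 4x − 2; R(x) = 0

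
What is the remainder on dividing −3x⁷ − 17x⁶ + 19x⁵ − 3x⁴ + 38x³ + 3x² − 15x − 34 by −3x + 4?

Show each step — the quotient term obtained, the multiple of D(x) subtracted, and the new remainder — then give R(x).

Step 1: lead(−3x⁷ − 17x⁶ + 19x⁵ − 3x⁴ + 38x³ + 3x² − 15x − 34) ÷ lead(D) = −3x⁷ ÷ −3x = x⁶. Subtract (x⁶)·D = −3x⁷ + 4x⁶. Remainder: −21x⁶ + 19x⁵ − 3x⁴ + 38x³ + 3x² − 15x − 34.
Step 2: lead(−21x⁶ + 19x⁵ − 3x⁴ + 38x³ + 3x² − 15x − 34) ÷ lead(D) = −21x⁶ ÷ −3x = 7x⁵. Subtract (7x⁵)·D = −21x⁶ + 28x⁵. Remainder: −9x⁵ − 3x⁴ + 38x³ + 3x² − 15x − 34.
Step 3: lead(−9x⁵ − 3x⁴ + 38x³ + 3x² − 15x − 34) ÷ lead(D) = −9x⁵ ÷ −3x = 3x⁴. Subtract (3x⁴)·D = −9x⁵ + 12x⁴. Remainder: −15x⁴ + 38x³ + 3x² − 15x − 34.
Step 4: lead(−15x⁴ + 38x³ + 3x² − 15x − 34) ÷ lead(D) = −15x⁴ ÷ −3x = 5x³. Subtract (5x³)·D = −15x⁴ + 20x³. Remainder: 18x³ + 3x² − 15x − 34.
Step 5: lead(18x³ + 3x² − 15x − 34) ÷ lead(D) = 18x³ ÷ −3x = −6x². Subtract (−6x²)·D = 18x³ − 24x². Remainder: 27x² − 15x − 34.
Step 6: lead(27x² − 15x − 34) ÷ lead(D) = 27x² ÷ −3x = −9x. Subtract (−9x)·D = 27x² − 36x. Remainder: 21x − 34.
Step 7: lead(21x − 34) ÷ lead(D) = 21x ÷ −3x = −7. Subtract (−7)·D = 21x − 28. Remainder: −6.

R(x) = −6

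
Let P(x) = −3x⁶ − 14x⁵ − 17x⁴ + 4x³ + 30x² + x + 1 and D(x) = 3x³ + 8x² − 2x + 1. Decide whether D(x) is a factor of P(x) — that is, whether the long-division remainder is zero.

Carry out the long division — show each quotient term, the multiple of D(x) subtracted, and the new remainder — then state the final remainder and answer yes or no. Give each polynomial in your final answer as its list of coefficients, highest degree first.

Step 1: lead(−3x⁶ − 14x⁵ − 17x⁴ + 4x³ + 30x² + x + 1) ÷ lead(D) = −3x⁶ ÷ 3x³ = −x³. Subtract (−x³)·D = −3x⁶ − 8x⁵ + 2x⁴ − x³. Remainder: −6x⁵ − 19x⁴ + 5x³ + 30x² + x + 1.
Step 2: lead(−6x⁵ − 19x⁴ + 5x³ + 30x² + x + 1) ÷ lead(D) = −6x⁵ ÷ 3x³ = −2x². Subtract (−2x²)·D = −6x⁵ − 16x⁴ + 4x³ − 2x². Remainder: −3x⁴ + x³ + 32x² + x + 1.
Step 3: lead(−3x⁴ + x³ + 32x² + x + 1) ÷ lead(D) = −3x⁴ ÷ 3x³ = −x. Subtract (−x)·D = −3x⁴ − 8x³ + 2x² − x. Remainder: 9x³ + 30x² + 2x + 1.
Step 4: lead(9x³ + 30x² + 2x + 1) ÷ lead(D) = 9x³ ÷ 3x³ = 3. Subtract (3)·D = 9x³ + 24x² − 6x + 3. Remainder: 6x² + 8x − 2.

R = [6, 8, -2], so D(x) is not a factor of P(x). no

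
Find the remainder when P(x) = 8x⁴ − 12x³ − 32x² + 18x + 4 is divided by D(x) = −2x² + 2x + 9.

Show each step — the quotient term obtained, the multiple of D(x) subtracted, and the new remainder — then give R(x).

R(x) = 4

Step 1: lead(8x⁴ − 12x³ − 32x² + 18x + 4) ÷ lead(D) = 8x⁴ ÷ −2x² = −4x². Subtract (−4x²)·D = 8x⁴ − 8x³ − 36x². Remainder: −4x³ + 4x² + 18x + 4.
Step 2: lead(−4x³ + 4x² + 18x + 4) ÷ lead(D) = −4x³ ÷ −2x² = 2x. Subtract (2x)·D = −4x³ + 4x² + 18x. Remainder: 4.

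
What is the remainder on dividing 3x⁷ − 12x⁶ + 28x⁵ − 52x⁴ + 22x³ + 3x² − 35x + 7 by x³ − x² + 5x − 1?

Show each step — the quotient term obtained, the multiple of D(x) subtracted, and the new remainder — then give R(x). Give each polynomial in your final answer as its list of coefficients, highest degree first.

R = [0]

Step 1: lead(3x⁷ − 12x⁶ + 28x⁵ − 52x⁴ + 22x³ + 3x² − 35x + 7) ÷ lead(D) = 3x⁷ ÷ x³ = 3x⁴. Subtract (3x⁴)·D = 3x⁷ − 3x⁶ + 15x⁵ − 3x⁴. Remainder: −9x⁶ + 13x⁵ − 49x⁴ + 22x³ + 3x² − 35x + 7.
Step 2: lead(−9x⁶ + 13x⁵ − 49x⁴ + 22x³ + 3x² − 35x + 7) ÷ lead(D) = −9x⁶ ÷ x³ = −9x³. Subtract (−9x³)·D = −9x⁶ + 9x⁵ − 45x⁴ + 9x³. Remainder: 4x⁵ − 4x⁴ + 13x³ + 3x² − 35x + 7.
Step 3: lead(4x⁵ − 4x⁴ + 13x³ + 3x² − 35x + 7) ÷ lead(D) = 4x⁵ ÷ x³ = 4x². Subtract (4x²)·D = 4x⁵ − 4x⁴ + 20x³ − 4x². Remainder: −7x³ + 7x² − 35x + 7.
Step 4: lead(−7x³ + 7x² − 35x + 7) ÷ lead(D) = −7x³ ÷ x³ = −7. Subtract (−7)·D = −7x³ + 7x² − 35x + 7. Remainder: 0.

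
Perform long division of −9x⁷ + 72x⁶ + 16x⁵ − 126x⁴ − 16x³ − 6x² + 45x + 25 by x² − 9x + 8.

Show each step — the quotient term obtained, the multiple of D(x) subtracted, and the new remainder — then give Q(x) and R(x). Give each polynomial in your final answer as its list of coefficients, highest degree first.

Step 1: lead(−9x⁷ + 72x⁶ + 16x⁵ − 126x⁴ − 16x³ − 6x² + 45x + 25) ÷ lead(D) = −9x⁷ ÷ x² = −9x⁵. Subtract (−9x⁵)·D = −9x⁷ + 81x⁶ − 72x⁵. Remainder: −9x⁶ + 88x⁵ − 126x⁴ − 16x³ − 6x² + 45x + 25.
Step 2: lead(−9x⁶ + 88x⁵ − 126x⁴ − 16x³ − 6x² + 45x + 25) ÷ lead(D) = −9x⁶ ÷ x² = −9x⁴. Subtract (−9x⁴)·D = −9x⁶ + 81x⁵ − 72x⁴. Remainder: 7x⁵ − 54x⁴ − 16x³ − 6x² + 45x + 25.
Step 3: lead(7x⁵ − 54x⁴ − 16x³ − 6x² + 45x + 25) ÷ lead(D) = 7x⁵ ÷ x² = 7x³. Subtract (7x³)·D = 7x⁵ − 63x⁴ + 56x³. Remainder: 9x⁴ − 72x³ − 6x² + 45x + 25.
Step 4: lead(9x⁴ − 72x³ − 6x² + 45x + 25) ÷ lead(D) = 9x⁴ ÷ x² = 9x². Subtract (9x²)·D = 9x⁴ − 81x³ + 72x². Remainder: 9x³ − 78x² + 45x + 25.
Step 5: lead(9x³ − 78x² + 45x + 25) ÷ lead(D) = 9x³ ÷ x² = 9x. Subtract (9x)·D = 9x³ − 81x² + 72x. Remainder: 3x² − 27x + 25.
Step 6: lead(3x² − 27x + 25) ÷ lead(D) = 3x² ÷ x² = 3. Subtract (3)·D = 3x² − 27x + 24. Remainder: 1.

Q = [-9, -9, 7, 9, 9, 3]; R = [1]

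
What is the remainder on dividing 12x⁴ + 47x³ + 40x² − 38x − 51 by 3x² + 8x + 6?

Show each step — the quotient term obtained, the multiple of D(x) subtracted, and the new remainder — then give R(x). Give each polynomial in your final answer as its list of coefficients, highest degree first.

R = [-4, -3]

Step 1: lead(12x⁴ + 47x³ + 40x² − 38x − 51) ÷ lead(D) = 12x⁴ ÷ 3x² = 4x². Subtract (4x²)·D = 12x⁴ + 32x³ + 24x². Remainder: 15x³ + 16x² − 38x − 51.
Step 2: lead(15x³ + 16x² − 38x − 51) ÷ lead(D) = 15x³ ÷ 3x² = 5x. Subtract (5x)·D = 15x³ + 40x² + 30x. Remainder: −24x² − 68x − 51.
Step 3: lead(−24x² − 68x − 51) ÷ lead(D) = −24x² ÷ 3x² = −8. Subtract (−8)·D = −24x² − 64x − 48. Remainder: −4x − 3.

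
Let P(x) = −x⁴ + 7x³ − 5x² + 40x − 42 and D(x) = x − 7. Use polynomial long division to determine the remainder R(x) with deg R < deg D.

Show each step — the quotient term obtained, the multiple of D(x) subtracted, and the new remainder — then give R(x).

Step 1: lead(−x⁴ + 7x³ − 5x² + 40x − 42) ÷ lead(D) = −x⁴ ÷ x = −x³. Subtract (−x³)·D = −x⁴ + 7x³. Remainder: −5x² + 40x − 42.
Step 2: lead(−5x² + 40x − 42) ÷ lead(D) = −5x² ÷ x = −5x. Subtract (−5x)·D = −5x² + 35x. Remainder: 5x − 42.
Step 3: lead(5x − 42) ÷ lead(D) = 5x ÷ x = 5. Subtract (5)·D = 5x − 35. Remainder: −7.

R(x) = −7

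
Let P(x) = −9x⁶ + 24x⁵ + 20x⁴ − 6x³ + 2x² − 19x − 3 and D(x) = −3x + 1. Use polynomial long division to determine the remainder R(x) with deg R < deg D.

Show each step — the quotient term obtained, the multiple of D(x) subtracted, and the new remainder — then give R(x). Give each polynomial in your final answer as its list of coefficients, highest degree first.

Step 1: lead(−9x⁶ + 24x⁵ + 20x⁴ − 6x³ + 2x² − 19x − 3) ÷ lead(D) = −9x⁶ ÷ −3x = 3x⁵. Subtract (3x⁵)·D = −9x⁶ + 3x⁵. Remainder: 21x⁵ + 20x⁴ − 6x³ + 2x² − 19x − 3.
Step 2: lead(21x⁵ + 20x⁴ − 6x³ + 2x² − 19x − 3) ÷ lead(D) = 21x⁵ ÷ −3x = −7x⁴. Subtract (−7x⁴)·D = 21x⁵ − 7x⁴. Remainder: 27x⁴ − 6x³ + 2x² − 19x − 3.
Step 3: lead(27x⁴ − 6x³ + 2x² − 19x − 3) ÷ lead(D) = 27x⁴ ÷ −3x = −9x³. Subtract (−9x³)·D = 27x⁴ − 9x³. Remainder: 3x³ + 2x² − 19x − 3.
Step 4: lead(3x³ + 2x² − 19x − 3) ÷ lead(D) = 3x³ ÷ −3x = −x². Subtract (−x²)·D = 3x³ − x². Remainder: 3x² − 19x − 3.
Step 5: lead(3x² − 19x − 3) ÷ lead(D) = 3x² ÷ −3x = −x. Subtract (−x)·D = 3x² − x. Remainder: −18x − 3.
Step 6: lead(−18x − 3) ÷ lead(D) = −18x ÷ −3x = 6. Subtract (6)·D = −18x + 6. Remainder: −9.

R = [-9]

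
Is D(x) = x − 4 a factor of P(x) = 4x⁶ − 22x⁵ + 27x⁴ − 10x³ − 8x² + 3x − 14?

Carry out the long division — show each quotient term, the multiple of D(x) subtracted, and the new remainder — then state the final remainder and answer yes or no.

R(x) = −2, so D(x) is not a factor of P(x). no

Step 1: lead(4x⁶ − 22x⁵ + 27x⁴ − 10x³ − 8x² + 3x − 14) ÷ lead(D) = 4x⁶ ÷ x = 4x⁵. Subtract (4x⁵)·D = 4x⁶ − 16x⁵. Remainder: −6x⁵ + 27x⁴ − 10x³ − 8x² + 3x − 14.
Step 2: lead(−6x⁵ + 27x⁴ − 10x³ − 8x² + 3x − 14) ÷ lead(D) = −6x⁵ ÷ x = −6x⁴. Subtract (−6x⁴)·D = −6x⁵ + 24x⁴. Remainder: 3x⁴ − 10x³ − 8x² + 3x − 14.
Step 3: lead(3x⁴ − 10x³ − 8x² + 3x − 14) ÷ lead(D) = 3x⁴ ÷ x = 3x³. Subtract (3x³)·D = 3x⁴ − 12x³. Remainder: 2x³ − 8x² + 3x − 14.
Step 4: lead(2x³ − 8x² + 3x − 14) ÷ lead(D) = 2x³ ÷ x = 2x². Subtract (2x²)·D = 2x³ − 8x². Remainder: 3x − 14.
Step 5: lead(3x − 14) ÷ lead(D) = 3x ÷ x = 3. Subtract (3)·D = 3x − 12. Remainder: −2.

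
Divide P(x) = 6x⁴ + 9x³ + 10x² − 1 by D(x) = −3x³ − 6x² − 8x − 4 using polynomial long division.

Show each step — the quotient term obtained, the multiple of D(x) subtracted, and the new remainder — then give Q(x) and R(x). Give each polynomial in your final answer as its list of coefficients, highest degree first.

Step 1: lead(6x⁴ + 9x³ + 10x² − 1) ÷ lead(D) = 6x⁴ ÷ −3x³ = −2x. Subtract (−2x)·D = 6x⁴ + 12x³ + 16x² + 8x. Remainder: −3x³ − 6x² − 8x − 1.
Step 2: lead(−3x³ − 6x² − 8x − 1) ÷ lead(D) = −3x³ ÷ −3x³ = 1. Subtract (1)·D = −3x³ − 6x² − 8x − 4. Remainder: 3.

Q = [-2, 1]; R = [3]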